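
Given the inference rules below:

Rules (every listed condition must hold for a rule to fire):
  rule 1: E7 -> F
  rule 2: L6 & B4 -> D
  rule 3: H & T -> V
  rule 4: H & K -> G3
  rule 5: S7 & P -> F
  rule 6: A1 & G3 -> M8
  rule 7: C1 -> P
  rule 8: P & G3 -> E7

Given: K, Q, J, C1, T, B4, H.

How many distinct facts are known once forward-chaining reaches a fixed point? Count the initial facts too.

[1] rule 3 [H & T -> V]; rule 4 [H & K -> G3]; rule 7 [C1 -> P]. ⇒ new: V, G3, P.
[2] rule 8 [P & G3 -> E7]. ⇒ new: E7.
[3] rule 1 [E7 -> F]. ⇒ new: F.
Closure: {B4, C1, E7, F, G3, H, J, K, P, Q, T, V} — 12 facts.

12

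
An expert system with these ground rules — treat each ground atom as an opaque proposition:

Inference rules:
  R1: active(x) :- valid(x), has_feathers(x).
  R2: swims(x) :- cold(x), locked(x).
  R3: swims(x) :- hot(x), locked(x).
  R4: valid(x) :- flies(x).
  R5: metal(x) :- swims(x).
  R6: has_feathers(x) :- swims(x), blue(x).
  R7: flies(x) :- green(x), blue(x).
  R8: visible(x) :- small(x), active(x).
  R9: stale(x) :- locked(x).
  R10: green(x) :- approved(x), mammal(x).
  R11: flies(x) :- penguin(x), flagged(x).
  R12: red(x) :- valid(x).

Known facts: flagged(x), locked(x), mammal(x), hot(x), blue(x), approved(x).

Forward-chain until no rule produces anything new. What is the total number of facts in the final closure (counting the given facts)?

Round 1: R3 [swims(x) :- hot(x), locked(x).]; R9 [stale(x) :- locked(x).]; R10 [green(x) :- approved(x), mammal(x).]. New: swims(x), stale(x), green(x).
Round 2: R5 [metal(x) :- swims(x).]; R6 [has_feathers(x) :- swims(x), blue(x).]; R7 [flies(x) :- green(x), blue(x).]. New: metal(x), has_feathers(x), flies(x).
Round 3: R4 [valid(x) :- flies(x).]. New: valid(x).
Round 4: R1 [active(x) :- valid(x), has_feathers(x).]; R12 [red(x) :- valid(x).]. New: active(x), red(x).
Closure: {active(x), approved(x), blue(x), flagged(x), flies(x), green(x), has_feathers(x), hot(x), locked(x), mammal(x), metal(x), red(x), stale(x), swims(x), valid(x)} — 15 facts.

15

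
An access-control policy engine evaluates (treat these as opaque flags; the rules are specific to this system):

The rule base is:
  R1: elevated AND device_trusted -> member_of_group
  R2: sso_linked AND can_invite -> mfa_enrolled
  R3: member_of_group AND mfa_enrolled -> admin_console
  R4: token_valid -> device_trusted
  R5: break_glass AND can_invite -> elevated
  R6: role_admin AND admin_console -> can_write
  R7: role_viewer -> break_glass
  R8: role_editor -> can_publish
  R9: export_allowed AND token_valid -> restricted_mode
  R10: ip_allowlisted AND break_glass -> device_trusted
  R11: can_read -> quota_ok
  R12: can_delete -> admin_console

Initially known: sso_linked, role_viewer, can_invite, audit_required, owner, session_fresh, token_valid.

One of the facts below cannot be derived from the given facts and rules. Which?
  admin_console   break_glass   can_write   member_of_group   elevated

Round 1: R2 [sso_linked AND can_invite -> mfa_enrolled]; R4 [token_valid -> device_trusted]; R7 [role_viewer -> break_glass]. Adds mfa_enrolled, device_trusted, break_glass.
Round 2: R5 [break_glass AND can_invite -> elevated]. Adds elevated.
Round 3: R1 [elevated AND device_trusted -> member_of_group]. Adds member_of_group.
Round 4: R3 [member_of_group AND mfa_enrolled -> admin_console]. Adds admin_console.
Derived: member_of_group (round 3), break_glass (round 1), admin_console (round 4), elevated (round 2). can_write never appears in any round.

can_write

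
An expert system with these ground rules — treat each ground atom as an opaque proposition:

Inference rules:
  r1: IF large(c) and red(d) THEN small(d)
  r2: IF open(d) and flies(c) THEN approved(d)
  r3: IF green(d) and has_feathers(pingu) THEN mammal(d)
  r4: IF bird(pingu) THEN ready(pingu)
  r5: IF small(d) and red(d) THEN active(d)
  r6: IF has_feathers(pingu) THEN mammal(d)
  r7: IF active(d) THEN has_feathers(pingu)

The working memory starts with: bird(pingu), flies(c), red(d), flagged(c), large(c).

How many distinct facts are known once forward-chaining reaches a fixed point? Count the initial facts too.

10

Round 1: r1 [IF large(c) and red(d) THEN small(d)]; r4 [IF bird(pingu) THEN ready(pingu)]. Adds small(d), ready(pingu).
Round 2: r5 [IF small(d) and red(d) THEN active(d)]. Adds active(d).
Round 3: r7 [IF active(d) THEN has_feathers(pingu)]. Adds has_feathers(pingu).
Round 4: r6 [IF has_feathers(pingu) THEN mammal(d)]. Adds mammal(d).
Closure: {active(d), bird(pingu), flagged(c), flies(c), has_feathers(pingu), large(c), mammal(d), ready(pingu), red(d), small(d)} — 10 facts.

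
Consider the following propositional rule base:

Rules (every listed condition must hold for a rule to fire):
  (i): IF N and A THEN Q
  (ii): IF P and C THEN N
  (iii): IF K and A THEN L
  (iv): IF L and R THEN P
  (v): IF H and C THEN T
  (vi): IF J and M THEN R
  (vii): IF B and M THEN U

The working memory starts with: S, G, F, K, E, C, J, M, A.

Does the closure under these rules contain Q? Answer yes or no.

Round 1: (iii) [IF K and A THEN L]; (vi) [IF J and M THEN R]. Adds L, R.
Round 2: (iv) [IF L and R THEN P]. Adds P.
Round 3: (ii) [IF P and C THEN N]. Adds N.
Round 4: (i) [IF N and A THEN Q]. Adds Q.
Q appears in round 4, so it is derivable.

yes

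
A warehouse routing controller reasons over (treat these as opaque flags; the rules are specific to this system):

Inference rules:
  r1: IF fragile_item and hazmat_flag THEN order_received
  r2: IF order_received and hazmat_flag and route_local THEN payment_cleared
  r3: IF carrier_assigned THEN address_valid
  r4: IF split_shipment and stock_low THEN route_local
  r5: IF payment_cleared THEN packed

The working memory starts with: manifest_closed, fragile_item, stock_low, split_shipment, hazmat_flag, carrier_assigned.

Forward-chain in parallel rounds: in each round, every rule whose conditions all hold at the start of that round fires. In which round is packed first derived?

3

Round 1 — r1, r3, r4, derive order_received, address_valid, route_local.
Round 2 — r2, derive payment_cleared.
Round 3 — r5, derive packed.
packed first appears in round 3.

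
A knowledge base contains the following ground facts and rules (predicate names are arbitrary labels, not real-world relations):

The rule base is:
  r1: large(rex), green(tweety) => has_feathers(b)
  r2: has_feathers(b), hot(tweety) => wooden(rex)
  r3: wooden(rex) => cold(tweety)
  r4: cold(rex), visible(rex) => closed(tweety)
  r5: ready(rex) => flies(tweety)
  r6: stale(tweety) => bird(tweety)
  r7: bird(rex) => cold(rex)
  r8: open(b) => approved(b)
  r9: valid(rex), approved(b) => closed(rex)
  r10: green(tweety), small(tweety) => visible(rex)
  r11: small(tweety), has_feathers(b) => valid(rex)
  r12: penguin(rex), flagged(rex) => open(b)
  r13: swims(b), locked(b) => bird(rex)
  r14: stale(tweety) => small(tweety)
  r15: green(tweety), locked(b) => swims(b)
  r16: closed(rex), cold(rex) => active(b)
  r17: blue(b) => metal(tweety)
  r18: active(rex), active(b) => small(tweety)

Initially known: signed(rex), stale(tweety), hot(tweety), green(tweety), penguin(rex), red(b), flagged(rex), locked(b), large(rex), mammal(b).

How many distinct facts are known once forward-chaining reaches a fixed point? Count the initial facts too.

[1] r1 [large(rex), green(tweety) => has_feathers(b)]; r6 [stale(tweety) => bird(tweety)]; r12 [penguin(rex), flagged(rex) => open(b)]; r14 [stale(tweety) => small(tweety)]; r15 [green(tweety), locked(b) => swims(b)]. ⇒ new: has_feathers(b), bird(tweety), open(b), small(tweety), swims(b).
[2] r2 [has_feathers(b), hot(tweety) => wooden(rex)]; r8 [open(b) => approved(b)]; r10 [green(tweety), small(tweety) => visible(rex)]; r11 [small(tweety), has_feathers(b) => valid(rex)]; r13 [swims(b), locked(b) => bird(rex)]. ⇒ new: wooden(rex), approved(b), visible(rex), valid(rex), bird(rex).
[3] r3 [wooden(rex) => cold(tweety)]; r7 [bird(rex) => cold(rex)]; r9 [valid(rex), approved(b) => closed(rex)]. ⇒ new: cold(tweety), cold(rex), closed(rex).
[4] r4 [cold(rex), visible(rex) => closed(tweety)]; r16 [closed(rex), cold(rex) => active(b)]. ⇒ new: closed(tweety), active(b).
Closure: {active(b), approved(b), bird(rex), bird(tweety), closed(rex), closed(tweety), cold(rex), cold(tweety), flagged(rex), green(tweety), has_feathers(b), hot(tweety), large(rex), locked(b), mammal(b), open(b), penguin(rex), red(b), signed(rex), small(tweety), stale(tweety), swims(b), valid(rex), visible(rex), wooden(rex)} — 25 facts.

25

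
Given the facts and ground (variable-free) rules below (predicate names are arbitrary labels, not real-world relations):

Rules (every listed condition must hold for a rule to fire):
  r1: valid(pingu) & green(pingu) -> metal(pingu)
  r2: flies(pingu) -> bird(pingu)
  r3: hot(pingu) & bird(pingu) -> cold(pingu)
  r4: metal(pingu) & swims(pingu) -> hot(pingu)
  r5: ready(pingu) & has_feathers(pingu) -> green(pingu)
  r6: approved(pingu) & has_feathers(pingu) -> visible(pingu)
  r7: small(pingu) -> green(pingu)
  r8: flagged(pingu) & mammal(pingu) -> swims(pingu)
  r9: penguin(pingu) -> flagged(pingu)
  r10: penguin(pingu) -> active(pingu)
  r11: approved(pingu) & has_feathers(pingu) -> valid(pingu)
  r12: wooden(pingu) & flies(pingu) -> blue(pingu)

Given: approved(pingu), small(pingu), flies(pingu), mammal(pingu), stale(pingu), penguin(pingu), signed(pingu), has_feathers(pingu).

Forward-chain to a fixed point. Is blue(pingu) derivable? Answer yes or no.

[1] r2 [flies(pingu) -> bird(pingu)]; r6 [approved(pingu) & has_feathers(pingu) -> visible(pingu)]; r7 [small(pingu) -> green(pingu)]; r9 [penguin(pingu) -> flagged(pingu)]; r10 [penguin(pingu) -> active(pingu)]; r11 [approved(pingu) & has_feathers(pingu) -> valid(pingu)]. ⇒ new: bird(pingu), visible(pingu), green(pingu), flagged(pingu), active(pingu), valid(pingu).
[2] r1 [valid(pingu) & green(pingu) -> metal(pingu)]; r8 [flagged(pingu) & mammal(pingu) -> swims(pingu)]. ⇒ new: metal(pingu), swims(pingu).
[3] r4 [metal(pingu) & swims(pingu) -> hot(pingu)]. ⇒ new: hot(pingu).
[4] r3 [hot(pingu) & bird(pingu) -> cold(pingu)]. ⇒ new: cold(pingu).
Fixed point reached. blue(pingu) is concluded only by r12; r12 needs wooden(pingu) (never derived).

no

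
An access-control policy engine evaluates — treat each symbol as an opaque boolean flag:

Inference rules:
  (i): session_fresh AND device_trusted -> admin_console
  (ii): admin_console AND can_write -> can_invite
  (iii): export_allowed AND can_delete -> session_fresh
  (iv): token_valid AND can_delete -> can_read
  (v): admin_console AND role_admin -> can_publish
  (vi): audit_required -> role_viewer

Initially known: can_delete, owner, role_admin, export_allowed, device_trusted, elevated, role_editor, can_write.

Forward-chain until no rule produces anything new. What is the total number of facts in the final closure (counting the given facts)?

Round 1: (iii) [export_allowed AND can_delete -> session_fresh]. Adds session_fresh.
Round 2: (i) [session_fresh AND device_trusted -> admin_console]. Adds admin_console.
Round 3: (ii) [admin_console AND can_write -> can_invite]; (v) [admin_console AND role_admin -> can_publish]. Adds can_invite, can_publish.
Closure: {admin_console, can_delete, can_invite, can_publish, can_write, device_trusted, elevated, export_allowed, owner, role_admin, role_editor, session_fresh} — 12 facts.

12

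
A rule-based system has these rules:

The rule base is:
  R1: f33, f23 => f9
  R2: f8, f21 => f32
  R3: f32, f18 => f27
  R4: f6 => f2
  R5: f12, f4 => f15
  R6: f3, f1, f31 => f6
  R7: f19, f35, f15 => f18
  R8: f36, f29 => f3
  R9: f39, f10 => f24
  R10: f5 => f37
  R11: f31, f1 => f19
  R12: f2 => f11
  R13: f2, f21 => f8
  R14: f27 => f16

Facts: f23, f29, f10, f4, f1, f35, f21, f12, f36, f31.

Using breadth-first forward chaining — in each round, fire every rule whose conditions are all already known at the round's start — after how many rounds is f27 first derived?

Round 1: R5 [f12, f4 => f15]; R8 [f36, f29 => f3]; R11 [f31, f1 => f19]. New: f15, f3, f19.
Round 2: R6 [f3, f1, f31 => f6]; R7 [f19, f35, f15 => f18]. New: f6, f18.
Round 3: R4 [f6 => f2]. New: f2.
Round 4: R12 [f2 => f11]; R13 [f2, f21 => f8]. New: f11, f8.
Round 5: R2 [f8, f21 => f32]. New: f32.
Round 6: R3 [f32, f18 => f27]. New: f27.
f27 first appears in round 6.

6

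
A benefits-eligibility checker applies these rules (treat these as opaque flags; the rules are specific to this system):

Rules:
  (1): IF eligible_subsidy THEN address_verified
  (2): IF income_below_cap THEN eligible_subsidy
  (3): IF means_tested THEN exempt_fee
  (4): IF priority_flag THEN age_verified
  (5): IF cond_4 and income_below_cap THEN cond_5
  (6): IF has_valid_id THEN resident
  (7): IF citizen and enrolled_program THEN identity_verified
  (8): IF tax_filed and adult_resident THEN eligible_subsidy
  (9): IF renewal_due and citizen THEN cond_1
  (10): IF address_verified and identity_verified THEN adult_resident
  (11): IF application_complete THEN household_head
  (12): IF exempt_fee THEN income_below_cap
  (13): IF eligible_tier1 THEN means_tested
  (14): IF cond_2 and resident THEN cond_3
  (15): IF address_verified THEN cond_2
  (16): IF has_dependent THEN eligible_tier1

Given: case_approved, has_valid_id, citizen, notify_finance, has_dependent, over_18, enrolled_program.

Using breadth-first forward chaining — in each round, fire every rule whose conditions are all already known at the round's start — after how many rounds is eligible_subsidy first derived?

Round 1 fires (6), (7), (16), giving resident, identity_verified, eligible_tier1.
Round 2 fires (13), giving means_tested.
Round 3 fires (3), giving exempt_fee.
Round 4 fires (12), giving income_below_cap.
Round 5 fires (2), giving eligible_subsidy.
eligible_subsidy first appears in round 5.

5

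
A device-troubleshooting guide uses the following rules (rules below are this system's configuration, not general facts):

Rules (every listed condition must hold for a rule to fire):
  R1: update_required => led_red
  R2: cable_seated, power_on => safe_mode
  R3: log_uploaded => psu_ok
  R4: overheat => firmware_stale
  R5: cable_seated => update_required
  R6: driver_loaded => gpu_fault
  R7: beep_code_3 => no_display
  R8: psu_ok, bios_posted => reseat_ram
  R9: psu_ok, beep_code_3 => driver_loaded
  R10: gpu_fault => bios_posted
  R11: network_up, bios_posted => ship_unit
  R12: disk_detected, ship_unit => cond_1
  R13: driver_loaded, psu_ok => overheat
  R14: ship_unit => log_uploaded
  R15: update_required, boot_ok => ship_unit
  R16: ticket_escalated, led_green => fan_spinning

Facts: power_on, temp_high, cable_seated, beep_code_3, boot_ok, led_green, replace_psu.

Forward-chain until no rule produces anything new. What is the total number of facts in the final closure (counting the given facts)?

Round 1: R2 [cable_seated, power_on => safe_mode]; R5 [cable_seated => update_required]; R7 [beep_code_3 => no_display]. Adds safe_mode, update_required, no_display.
Round 2: R1 [update_required => led_red]; R15 [update_required, boot_ok => ship_unit]. Adds led_red, ship_unit.
Round 3: R14 [ship_unit => log_uploaded]. Adds log_uploaded.
Round 4: R3 [log_uploaded => psu_ok]. Adds psu_ok.
Round 5: R9 [psu_ok, beep_code_3 => driver_loaded]. Adds driver_loaded.
Round 6: R6 [driver_loaded => gpu_fault]; R13 [driver_loaded, psu_ok => overheat]. Adds gpu_fault, overheat.
Round 7: R4 [overheat => firmware_stale]; R10 [gpu_fault => bios_posted]. Adds firmware_stale, bios_posted.
Round 8: R8 [psu_ok, bios_posted => reseat_ram]. Adds reseat_ram.
Closure: {beep_code_3, bios_posted, boot_ok, cable_seated, driver_loaded, firmware_stale, gpu_fault, led_green, led_red, log_uploaded, no_display, overheat, power_on, psu_ok, replace_psu, reseat_ram, safe_mode, ship_unit, temp_high, update_required} — 20 facts.

20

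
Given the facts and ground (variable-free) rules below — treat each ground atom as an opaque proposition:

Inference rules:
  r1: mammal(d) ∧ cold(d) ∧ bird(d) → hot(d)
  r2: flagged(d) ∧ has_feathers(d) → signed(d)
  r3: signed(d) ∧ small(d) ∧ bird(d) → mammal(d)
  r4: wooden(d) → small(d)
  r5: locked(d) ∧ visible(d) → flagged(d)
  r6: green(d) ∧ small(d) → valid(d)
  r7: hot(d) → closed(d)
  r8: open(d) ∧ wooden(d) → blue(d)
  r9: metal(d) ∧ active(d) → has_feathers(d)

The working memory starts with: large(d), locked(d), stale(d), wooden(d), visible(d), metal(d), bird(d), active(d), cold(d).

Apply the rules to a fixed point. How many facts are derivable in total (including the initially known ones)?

16

Round 1: r4 [wooden(d) → small(d)]; r5 [locked(d) ∧ visible(d) → flagged(d)]; r9 [metal(d) ∧ active(d) → has_feathers(d)]. New: small(d), flagged(d), has_feathers(d).
Round 2: r2 [flagged(d) ∧ has_feathers(d) → signed(d)]. New: signed(d).
Round 3: r3 [signed(d) ∧ small(d) ∧ bird(d) → mammal(d)]. New: mammal(d).
Round 4: r1 [mammal(d) ∧ cold(d) ∧ bird(d) → hot(d)]. New: hot(d).
Round 5: r7 [hot(d) → closed(d)]. New: closed(d).
Closure: {active(d), bird(d), closed(d), cold(d), flagged(d), has_feathers(d), hot(d), large(d), locked(d), mammal(d), metal(d), signed(d), small(d), stale(d), visible(d), wooden(d)} — 16 facts.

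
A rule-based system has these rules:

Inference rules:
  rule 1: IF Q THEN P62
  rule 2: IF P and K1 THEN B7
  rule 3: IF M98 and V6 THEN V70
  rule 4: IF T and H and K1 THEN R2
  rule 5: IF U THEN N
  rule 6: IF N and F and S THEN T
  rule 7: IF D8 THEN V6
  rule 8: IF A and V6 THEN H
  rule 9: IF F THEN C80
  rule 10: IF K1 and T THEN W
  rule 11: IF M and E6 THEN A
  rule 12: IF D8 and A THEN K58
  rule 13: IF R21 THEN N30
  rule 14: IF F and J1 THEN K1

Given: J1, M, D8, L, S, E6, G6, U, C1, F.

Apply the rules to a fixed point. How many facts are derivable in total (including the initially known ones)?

[1] rule 5 [IF U THEN N]; rule 7 [IF D8 THEN V6]; rule 9 [IF F THEN C80]; rule 11 [IF M and E6 THEN A]; rule 14 [IF F and J1 THEN K1]. ⇒ new: N, V6, C80, A, K1.
[2] rule 6 [IF N and F and S THEN T]; rule 8 [IF A and V6 THEN H]; rule 12 [IF D8 and A THEN K58]. ⇒ new: T, H, K58.
[3] rule 4 [IF T and H and K1 THEN R2]; rule 10 [IF K1 and T THEN W]. ⇒ new: R2, W.
Closure: {A, C1, C80, D8, E6, F, G6, H, J1, K1, K58, L, M, N, R2, S, T, U, V6, W} — 20 facts.

20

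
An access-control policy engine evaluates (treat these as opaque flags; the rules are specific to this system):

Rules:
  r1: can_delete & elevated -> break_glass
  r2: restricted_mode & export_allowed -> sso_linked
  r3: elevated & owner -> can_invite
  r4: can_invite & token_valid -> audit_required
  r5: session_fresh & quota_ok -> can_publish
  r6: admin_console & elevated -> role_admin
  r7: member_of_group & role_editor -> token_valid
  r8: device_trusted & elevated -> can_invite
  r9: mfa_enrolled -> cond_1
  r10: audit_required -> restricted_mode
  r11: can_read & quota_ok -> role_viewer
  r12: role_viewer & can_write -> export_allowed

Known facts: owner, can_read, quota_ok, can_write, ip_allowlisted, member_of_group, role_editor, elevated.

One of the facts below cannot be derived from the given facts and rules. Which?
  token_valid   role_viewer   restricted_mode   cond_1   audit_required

Round 1: r3 [elevated & owner -> can_invite]; r7 [member_of_group & role_editor -> token_valid]; r11 [can_read & quota_ok -> role_viewer]. Adds can_invite, token_valid, role_viewer.
Round 2: r4 [can_invite & token_valid -> audit_required]; r12 [role_viewer & can_write -> export_allowed]. Adds audit_required, export_allowed.
Round 3: r10 [audit_required -> restricted_mode]. Adds restricted_mode.
Round 4: r2 [restricted_mode & export_allowed -> sso_linked]. Adds sso_linked.
Derived: role_viewer (round 1), token_valid (round 1), audit_required (round 2), restricted_mode (round 3). cond_1 never appears in any round.

cond_1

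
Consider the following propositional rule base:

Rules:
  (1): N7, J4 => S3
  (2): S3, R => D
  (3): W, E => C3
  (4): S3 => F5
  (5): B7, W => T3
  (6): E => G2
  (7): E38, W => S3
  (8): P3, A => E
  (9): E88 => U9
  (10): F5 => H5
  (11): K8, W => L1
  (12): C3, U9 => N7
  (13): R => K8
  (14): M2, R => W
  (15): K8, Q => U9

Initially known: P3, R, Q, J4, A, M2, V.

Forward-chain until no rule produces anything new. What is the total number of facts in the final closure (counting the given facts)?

19

Round 1: (8) [P3, A => E]; (13) [R => K8]; (14) [M2, R => W]. New: E, K8, W.
Round 2: (3) [W, E => C3]; (6) [E => G2]; (11) [K8, W => L1]; (15) [K8, Q => U9]. New: C3, G2, L1, U9.
Round 3: (12) [C3, U9 => N7]. New: N7.
Round 4: (1) [N7, J4 => S3]. New: S3.
Round 5: (2) [S3, R => D]; (4) [S3 => F5]. New: D, F5.
Round 6: (10) [F5 => H5]. New: H5.
Closure: {A, C3, D, E, F5, G2, H5, J4, K8, L1, M2, N7, P3, Q, R, S3, U9, V, W} — 19 facts.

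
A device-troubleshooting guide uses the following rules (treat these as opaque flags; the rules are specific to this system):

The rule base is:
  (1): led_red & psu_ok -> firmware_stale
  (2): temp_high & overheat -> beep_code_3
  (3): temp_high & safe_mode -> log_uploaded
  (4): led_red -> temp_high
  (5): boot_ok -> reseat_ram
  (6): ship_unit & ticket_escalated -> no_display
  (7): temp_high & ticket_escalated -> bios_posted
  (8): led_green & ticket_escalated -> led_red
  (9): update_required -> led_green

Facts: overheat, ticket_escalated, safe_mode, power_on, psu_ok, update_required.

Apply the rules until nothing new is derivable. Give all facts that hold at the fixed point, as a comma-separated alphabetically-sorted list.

beep_code_3, bios_posted, firmware_stale, led_green, led_red, log_uploaded, overheat, power_on, psu_ok, safe_mode, temp_high, ticket_escalated, update_required

[1] (9) [update_required -> led_green]. ⇒ new: led_green.
[2] (8) [led_green & ticket_escalated -> led_red]. ⇒ new: led_red.
[3] (1) [led_red & psu_ok -> firmware_stale]; (4) [led_red -> temp_high]. ⇒ new: firmware_stale, temp_high.
[4] (2) [temp_high & overheat -> beep_code_3]; (3) [temp_high & safe_mode -> log_uploaded]; (7) [temp_high & ticket_escalated -> bios_posted]. ⇒ new: beep_code_3, log_uploaded, bios_posted.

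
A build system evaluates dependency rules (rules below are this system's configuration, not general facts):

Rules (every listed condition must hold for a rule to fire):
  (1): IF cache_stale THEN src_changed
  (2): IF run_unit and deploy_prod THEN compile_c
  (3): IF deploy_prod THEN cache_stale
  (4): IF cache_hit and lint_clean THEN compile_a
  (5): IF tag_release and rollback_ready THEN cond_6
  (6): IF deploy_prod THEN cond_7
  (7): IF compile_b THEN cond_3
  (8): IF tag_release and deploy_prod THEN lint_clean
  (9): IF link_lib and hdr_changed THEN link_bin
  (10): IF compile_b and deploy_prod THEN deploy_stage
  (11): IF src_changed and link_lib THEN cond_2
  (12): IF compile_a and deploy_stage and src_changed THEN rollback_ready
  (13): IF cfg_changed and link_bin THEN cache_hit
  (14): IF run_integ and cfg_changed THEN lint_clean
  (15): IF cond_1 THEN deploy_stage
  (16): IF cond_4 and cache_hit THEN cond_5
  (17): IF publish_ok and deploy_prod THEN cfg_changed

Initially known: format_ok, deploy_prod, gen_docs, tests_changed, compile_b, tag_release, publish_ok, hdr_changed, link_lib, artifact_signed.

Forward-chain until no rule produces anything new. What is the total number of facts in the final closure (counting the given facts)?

Round 1 — (3), (6), (7), (8), (9), (10), (17), derive cache_stale, cond_7, cond_3, lint_clean, link_bin, deploy_stage, cfg_changed.
Round 2 — (1), (13), derive src_changed, cache_hit.
Round 3 — (4), (11), derive compile_a, cond_2.
Round 4 — (12), derive rollback_ready.
Round 5 — (5), derive cond_6.
Closure: {artifact_signed, cache_hit, cache_stale, cfg_changed, compile_a, compile_b, cond_2, cond_3, cond_6, cond_7, deploy_prod, deploy_stage, format_ok, gen_docs, hdr_changed, link_bin, link_lib, lint_clean, publish_ok, rollback_ready, src_changed, tag_release, tests_changed} — 23 facts.

23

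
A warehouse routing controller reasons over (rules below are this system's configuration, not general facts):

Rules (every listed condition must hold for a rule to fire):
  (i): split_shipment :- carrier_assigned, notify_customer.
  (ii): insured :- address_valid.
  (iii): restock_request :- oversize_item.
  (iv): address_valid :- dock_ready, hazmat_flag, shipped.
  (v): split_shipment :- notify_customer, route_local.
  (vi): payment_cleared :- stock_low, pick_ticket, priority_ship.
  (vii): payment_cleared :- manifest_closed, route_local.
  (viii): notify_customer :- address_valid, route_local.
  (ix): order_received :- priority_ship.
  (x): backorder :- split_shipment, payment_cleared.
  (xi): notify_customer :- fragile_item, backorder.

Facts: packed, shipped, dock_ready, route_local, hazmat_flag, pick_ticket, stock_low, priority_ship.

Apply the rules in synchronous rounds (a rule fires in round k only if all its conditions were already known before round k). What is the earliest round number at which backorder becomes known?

4

Round 1: (iv) [address_valid :- dock_ready, hazmat_flag, shipped.]; (vi) [payment_cleared :- stock_low, pick_ticket, priority_ship.]; (ix) [order_received :- priority_ship.]. Adds address_valid, payment_cleared, order_received.
Round 2: (ii) [insured :- address_valid.]; (viii) [notify_customer :- address_valid, route_local.]. Adds insured, notify_customer.
Round 3: (v) [split_shipment :- notify_customer, route_local.]. Adds split_shipment.
Round 4: (x) [backorder :- split_shipment, payment_cleared.]. Adds backorder.
backorder first appears in round 4.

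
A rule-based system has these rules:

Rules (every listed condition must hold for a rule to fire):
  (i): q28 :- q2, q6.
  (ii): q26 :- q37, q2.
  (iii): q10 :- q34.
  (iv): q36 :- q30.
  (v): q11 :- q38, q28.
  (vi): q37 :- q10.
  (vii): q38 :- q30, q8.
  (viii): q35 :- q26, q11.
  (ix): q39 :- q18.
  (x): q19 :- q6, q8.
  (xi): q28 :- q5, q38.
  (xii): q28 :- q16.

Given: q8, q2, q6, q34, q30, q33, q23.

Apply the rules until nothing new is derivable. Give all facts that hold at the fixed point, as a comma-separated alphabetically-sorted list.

Round 1: (i) [q28 :- q2, q6.]; (iii) [q10 :- q34.]; (iv) [q36 :- q30.]; (vii) [q38 :- q30, q8.]; (x) [q19 :- q6, q8.]. Adds q28, q10, q36, q38, q19.
Round 2: (v) [q11 :- q38, q28.]; (vi) [q37 :- q10.]. Adds q11, q37.
Round 3: (ii) [q26 :- q37, q2.]. Adds q26.
Round 4: (viii) [q35 :- q26, q11.]. Adds q35.

q10, q11, q19, q2, q23, q26, q28, q30, q33, q34, q35, q36, q37, q38, q6, q8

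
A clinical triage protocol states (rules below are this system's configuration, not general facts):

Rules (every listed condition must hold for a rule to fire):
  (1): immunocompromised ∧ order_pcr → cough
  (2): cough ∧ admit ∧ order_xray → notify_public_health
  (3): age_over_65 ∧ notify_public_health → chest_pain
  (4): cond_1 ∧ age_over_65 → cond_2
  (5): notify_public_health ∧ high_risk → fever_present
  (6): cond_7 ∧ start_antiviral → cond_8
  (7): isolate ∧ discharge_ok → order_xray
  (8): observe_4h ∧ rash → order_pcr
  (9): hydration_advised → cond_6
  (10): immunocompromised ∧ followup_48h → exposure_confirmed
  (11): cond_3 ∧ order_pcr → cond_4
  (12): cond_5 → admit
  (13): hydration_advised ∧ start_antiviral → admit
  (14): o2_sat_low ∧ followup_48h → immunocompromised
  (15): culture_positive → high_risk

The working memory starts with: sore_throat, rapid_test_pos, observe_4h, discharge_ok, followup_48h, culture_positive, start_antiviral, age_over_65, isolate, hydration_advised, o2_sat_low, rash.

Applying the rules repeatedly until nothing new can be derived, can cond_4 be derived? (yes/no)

no

Round 1 — (7), (8), (9), (13), (14), (15), derive order_xray, order_pcr, cond_6, admit, immunocompromised, high_risk.
Round 2 — (1), (10), derive cough, exposure_confirmed.
Round 3 — (2), derive notify_public_health.
Round 4 — (3), (5), derive chest_pain, fever_present.
Fixed point reached. cond_4 is concluded only by (11); (11) needs cond_3 (never derived).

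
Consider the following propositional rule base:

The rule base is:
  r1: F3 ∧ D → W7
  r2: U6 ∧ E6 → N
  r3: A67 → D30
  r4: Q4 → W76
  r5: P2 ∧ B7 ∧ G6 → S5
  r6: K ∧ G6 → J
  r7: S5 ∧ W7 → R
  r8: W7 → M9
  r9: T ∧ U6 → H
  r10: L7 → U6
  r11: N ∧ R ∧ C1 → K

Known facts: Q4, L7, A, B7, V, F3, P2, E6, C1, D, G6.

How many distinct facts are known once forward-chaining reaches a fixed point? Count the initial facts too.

Round 1 — r1, r4, r5, r10, derive W7, W76, S5, U6.
Round 2 — r2, r7, r8, derive N, R, M9.
Round 3 — r11, derive K.
Round 4 — r6, derive J.
Closure: {A, B7, C1, D, E6, F3, G6, J, K, L7, M9, N, P2, Q4, R, S5, U6, V, W7, W76} — 20 facts.

20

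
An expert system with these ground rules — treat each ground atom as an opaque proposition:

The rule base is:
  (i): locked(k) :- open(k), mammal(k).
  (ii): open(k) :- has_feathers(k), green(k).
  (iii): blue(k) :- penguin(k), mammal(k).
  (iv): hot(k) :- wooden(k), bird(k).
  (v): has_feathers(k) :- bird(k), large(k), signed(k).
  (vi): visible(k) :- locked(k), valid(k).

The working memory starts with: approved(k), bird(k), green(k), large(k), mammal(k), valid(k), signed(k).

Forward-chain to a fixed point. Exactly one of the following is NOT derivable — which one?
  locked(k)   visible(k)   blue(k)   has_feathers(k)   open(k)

blue(k)

Round 1: (v) [has_feathers(k) :- bird(k), large(k), signed(k).]. New: has_feathers(k).
Round 2: (ii) [open(k) :- has_feathers(k), green(k).]. New: open(k).
Round 3: (i) [locked(k) :- open(k), mammal(k).]. New: locked(k).
Round 4: (vi) [visible(k) :- locked(k), valid(k).]. New: visible(k).
Derived: locked(k) (round 3), open(k) (round 2), has_feathers(k) (round 1), visible(k) (round 4). blue(k) never appears in any round.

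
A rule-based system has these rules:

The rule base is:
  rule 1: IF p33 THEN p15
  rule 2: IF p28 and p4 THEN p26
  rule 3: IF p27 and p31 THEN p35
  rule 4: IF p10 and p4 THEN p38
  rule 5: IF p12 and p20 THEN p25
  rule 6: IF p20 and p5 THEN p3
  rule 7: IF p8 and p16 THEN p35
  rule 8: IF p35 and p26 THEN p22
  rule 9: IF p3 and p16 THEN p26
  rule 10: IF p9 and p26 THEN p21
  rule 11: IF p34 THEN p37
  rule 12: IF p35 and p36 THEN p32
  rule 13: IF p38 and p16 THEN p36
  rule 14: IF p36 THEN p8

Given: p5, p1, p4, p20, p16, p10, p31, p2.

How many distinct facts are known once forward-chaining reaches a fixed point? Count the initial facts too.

Round 1 — rule 4, rule 6, derive p38, p3.
Round 2 — rule 9, rule 13, derive p26, p36.
Round 3 — rule 14, derive p8.
Round 4 — rule 7, derive p35.
Round 5 — rule 8, rule 12, derive p22, p32.
Closure: {p1, p10, p16, p2, p20, p22, p26, p3, p31, p32, p35, p36, p38, p4, p5, p8} — 16 facts.

16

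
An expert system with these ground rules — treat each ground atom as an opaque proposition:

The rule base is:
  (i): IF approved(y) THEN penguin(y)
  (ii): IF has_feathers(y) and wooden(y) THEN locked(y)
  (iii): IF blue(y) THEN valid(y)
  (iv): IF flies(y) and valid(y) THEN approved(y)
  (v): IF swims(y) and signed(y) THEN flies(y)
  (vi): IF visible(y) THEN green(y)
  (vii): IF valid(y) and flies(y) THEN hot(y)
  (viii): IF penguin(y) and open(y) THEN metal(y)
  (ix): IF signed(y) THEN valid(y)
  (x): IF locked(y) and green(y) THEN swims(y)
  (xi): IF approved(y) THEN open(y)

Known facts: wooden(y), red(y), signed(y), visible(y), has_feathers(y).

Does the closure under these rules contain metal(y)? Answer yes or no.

yes

Round 1: (ii) [IF has_feathers(y) and wooden(y) THEN locked(y)]; (vi) [IF visible(y) THEN green(y)]; (ix) [IF signed(y) THEN valid(y)]. Adds locked(y), green(y), valid(y).
Round 2: (x) [IF locked(y) and green(y) THEN swims(y)]. Adds swims(y).
Round 3: (v) [IF swims(y) and signed(y) THEN flies(y)]. Adds flies(y).
Round 4: (iv) [IF flies(y) and valid(y) THEN approved(y)]; (vii) [IF valid(y) and flies(y) THEN hot(y)]. Adds approved(y), hot(y).
Round 5: (i) [IF approved(y) THEN penguin(y)]; (xi) [IF approved(y) THEN open(y)]. Adds penguin(y), open(y).
Round 6: (viii) [IF penguin(y) and open(y) THEN metal(y)]. Adds metal(y).
metal(y) appears in round 6, so it is derivable.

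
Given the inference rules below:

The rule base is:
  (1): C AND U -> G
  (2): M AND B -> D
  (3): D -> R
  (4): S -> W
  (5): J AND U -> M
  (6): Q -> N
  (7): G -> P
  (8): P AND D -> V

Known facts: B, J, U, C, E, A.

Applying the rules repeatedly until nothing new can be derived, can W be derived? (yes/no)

no

Round 1: (1) [C AND U -> G]; (5) [J AND U -> M]. Adds G, M.
Round 2: (2) [M AND B -> D]; (7) [G -> P]. Adds D, P.
Round 3: (3) [D -> R]; (8) [P AND D -> V]. Adds R, V.
Fixed point reached. W is concluded only by (4); (4) needs S (never derived).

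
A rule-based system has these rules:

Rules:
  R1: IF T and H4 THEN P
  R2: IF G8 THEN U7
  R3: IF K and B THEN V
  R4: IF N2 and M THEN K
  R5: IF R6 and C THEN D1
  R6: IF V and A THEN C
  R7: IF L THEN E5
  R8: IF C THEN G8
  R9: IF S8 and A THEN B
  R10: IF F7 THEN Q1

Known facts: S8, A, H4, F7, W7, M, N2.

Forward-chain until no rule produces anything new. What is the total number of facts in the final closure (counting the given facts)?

14

Round 1: R4 [IF N2 and M THEN K]; R9 [IF S8 and A THEN B]; R10 [IF F7 THEN Q1]. Adds K, B, Q1.
Round 2: R3 [IF K and B THEN V]. Adds V.
Round 3: R6 [IF V and A THEN C]. Adds C.
Round 4: R8 [IF C THEN G8]. Adds G8.
Round 5: R2 [IF G8 THEN U7]. Adds U7.
Closure: {A, B, C, F7, G8, H4, K, M, N2, Q1, S8, U7, V, W7} — 14 facts.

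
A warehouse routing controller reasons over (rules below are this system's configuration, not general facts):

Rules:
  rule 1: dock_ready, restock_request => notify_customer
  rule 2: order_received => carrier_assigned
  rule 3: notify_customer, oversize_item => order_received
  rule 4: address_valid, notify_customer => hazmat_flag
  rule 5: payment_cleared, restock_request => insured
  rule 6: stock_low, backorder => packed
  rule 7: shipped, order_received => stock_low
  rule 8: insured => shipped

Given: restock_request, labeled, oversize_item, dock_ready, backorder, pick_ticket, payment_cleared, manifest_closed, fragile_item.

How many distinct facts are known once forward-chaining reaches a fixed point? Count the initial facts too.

Round 1: rule 1 [dock_ready, restock_request => notify_customer]; rule 5 [payment_cleared, restock_request => insured]. Adds notify_customer, insured.
Round 2: rule 3 [notify_customer, oversize_item => order_received]; rule 8 [insured => shipped]. Adds order_received, shipped.
Round 3: rule 2 [order_received => carrier_assigned]; rule 7 [shipped, order_received => stock_low]. Adds carrier_assigned, stock_low.
Round 4: rule 6 [stock_low, backorder => packed]. Adds packed.
Closure: {backorder, carrier_assigned, dock_ready, fragile_item, insured, labeled, manifest_closed, notify_customer, order_received, oversize_item, packed, payment_cleared, pick_ticket, restock_request, shipped, stock_low} — 16 facts.

16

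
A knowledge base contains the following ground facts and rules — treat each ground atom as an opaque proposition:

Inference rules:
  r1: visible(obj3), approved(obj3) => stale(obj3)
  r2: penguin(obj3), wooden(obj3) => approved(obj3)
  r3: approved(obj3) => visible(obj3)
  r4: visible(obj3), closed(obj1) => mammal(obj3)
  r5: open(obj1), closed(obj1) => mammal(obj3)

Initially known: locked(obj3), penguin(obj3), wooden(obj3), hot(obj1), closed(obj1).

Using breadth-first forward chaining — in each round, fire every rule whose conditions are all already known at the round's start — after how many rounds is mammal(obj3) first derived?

[1] r2 [penguin(obj3), wooden(obj3) => approved(obj3)]. ⇒ new: approved(obj3).
[2] r3 [approved(obj3) => visible(obj3)]. ⇒ new: visible(obj3).
[3] r1 [visible(obj3), approved(obj3) => stale(obj3)]; r4 [visible(obj3), closed(obj1) => mammal(obj3)]. ⇒ new: stale(obj3), mammal(obj3).
mammal(obj3) first appears in round 3.

3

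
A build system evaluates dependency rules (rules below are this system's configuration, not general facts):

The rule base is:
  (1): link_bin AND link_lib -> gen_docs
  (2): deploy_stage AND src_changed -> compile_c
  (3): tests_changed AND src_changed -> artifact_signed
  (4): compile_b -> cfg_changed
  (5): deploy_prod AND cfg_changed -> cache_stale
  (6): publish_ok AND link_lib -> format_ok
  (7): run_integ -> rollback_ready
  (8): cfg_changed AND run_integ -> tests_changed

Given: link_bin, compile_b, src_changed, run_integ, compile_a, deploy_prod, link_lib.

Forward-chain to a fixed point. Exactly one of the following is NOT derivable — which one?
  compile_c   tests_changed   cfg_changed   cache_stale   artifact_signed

compile_c

Round 1: (1) [link_bin AND link_lib -> gen_docs]; (4) [compile_b -> cfg_changed]; (7) [run_integ -> rollback_ready]. New: gen_docs, cfg_changed, rollback_ready.
Round 2: (5) [deploy_prod AND cfg_changed -> cache_stale]; (8) [cfg_changed AND run_integ -> tests_changed]. New: cache_stale, tests_changed.
Round 3: (3) [tests_changed AND src_changed -> artifact_signed]. New: artifact_signed.
Derived: tests_changed (round 2), cfg_changed (round 1), artifact_signed (round 3), cache_stale (round 2). compile_c never appears in any round.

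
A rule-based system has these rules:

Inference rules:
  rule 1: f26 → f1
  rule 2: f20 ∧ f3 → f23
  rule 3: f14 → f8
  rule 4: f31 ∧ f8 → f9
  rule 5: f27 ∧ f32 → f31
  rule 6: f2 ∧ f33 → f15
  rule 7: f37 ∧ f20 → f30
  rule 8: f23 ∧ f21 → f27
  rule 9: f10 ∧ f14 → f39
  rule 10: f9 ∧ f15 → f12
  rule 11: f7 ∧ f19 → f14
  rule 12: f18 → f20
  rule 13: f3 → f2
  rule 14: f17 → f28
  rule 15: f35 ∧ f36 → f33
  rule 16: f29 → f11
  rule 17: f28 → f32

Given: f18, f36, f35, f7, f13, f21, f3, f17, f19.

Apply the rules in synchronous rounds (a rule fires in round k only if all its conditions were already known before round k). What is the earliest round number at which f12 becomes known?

Round 1 — rule 11, rule 12, rule 13, rule 14, rule 15, derive f14, f20, f2, f28, f33.
Round 2 — rule 2, rule 3, rule 6, rule 17, derive f23, f8, f15, f32.
Round 3 — rule 8, derive f27.
Round 4 — rule 5, derive f31.
Round 5 — rule 4, derive f9.
Round 6 — rule 10, derive f12.
f12 first appears in round 6.

6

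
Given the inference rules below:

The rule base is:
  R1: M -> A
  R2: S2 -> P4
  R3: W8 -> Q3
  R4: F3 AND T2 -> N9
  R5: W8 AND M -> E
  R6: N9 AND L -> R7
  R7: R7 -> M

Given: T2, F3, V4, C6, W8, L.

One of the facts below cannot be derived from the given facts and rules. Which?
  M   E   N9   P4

[1] R3 [W8 -> Q3]; R4 [F3 AND T2 -> N9]. ⇒ new: Q3, N9.
[2] R6 [N9 AND L -> R7]. ⇒ new: R7.
[3] R7 [R7 -> M]. ⇒ new: M.
[4] R1 [M -> A]; R5 [W8 AND M -> E]. ⇒ new: A, E.
Derived: N9 (round 1), M (round 3), E (round 4). P4 never appears in any round.

P4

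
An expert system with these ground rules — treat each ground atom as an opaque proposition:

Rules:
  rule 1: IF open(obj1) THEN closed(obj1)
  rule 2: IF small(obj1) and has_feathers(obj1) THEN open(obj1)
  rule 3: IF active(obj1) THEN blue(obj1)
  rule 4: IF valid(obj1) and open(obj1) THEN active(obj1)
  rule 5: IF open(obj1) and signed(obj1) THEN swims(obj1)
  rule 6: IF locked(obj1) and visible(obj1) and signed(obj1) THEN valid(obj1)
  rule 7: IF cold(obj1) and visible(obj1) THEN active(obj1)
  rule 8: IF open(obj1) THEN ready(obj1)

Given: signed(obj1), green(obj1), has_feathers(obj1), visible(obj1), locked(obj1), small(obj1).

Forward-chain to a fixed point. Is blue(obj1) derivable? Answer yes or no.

yes

Round 1 — rule 2, rule 6, derive open(obj1), valid(obj1).
Round 2 — rule 1, rule 4, rule 5, rule 8, derive closed(obj1), active(obj1), swims(obj1), ready(obj1).
Round 3 — rule 3, derive blue(obj1).
blue(obj1) appears in round 3, so it is derivable.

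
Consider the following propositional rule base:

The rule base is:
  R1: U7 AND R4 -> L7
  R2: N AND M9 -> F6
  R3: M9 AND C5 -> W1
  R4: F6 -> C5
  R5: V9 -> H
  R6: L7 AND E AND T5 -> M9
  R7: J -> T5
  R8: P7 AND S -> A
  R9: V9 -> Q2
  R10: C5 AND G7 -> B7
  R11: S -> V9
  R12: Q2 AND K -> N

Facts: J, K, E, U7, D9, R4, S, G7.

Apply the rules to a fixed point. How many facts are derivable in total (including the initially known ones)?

19

[1] R1 [U7 AND R4 -> L7]; R7 [J -> T5]; R11 [S -> V9]. ⇒ new: L7, T5, V9.
[2] R5 [V9 -> H]; R6 [L7 AND E AND T5 -> M9]; R9 [V9 -> Q2]. ⇒ new: H, M9, Q2.
[3] R12 [Q2 AND K -> N]. ⇒ new: N.
[4] R2 [N AND M9 -> F6]. ⇒ new: F6.
[5] R4 [F6 -> C5]. ⇒ new: C5.
[6] R3 [M9 AND C5 -> W1]; R10 [C5 AND G7 -> B7]. ⇒ new: W1, B7.
Closure: {B7, C5, D9, E, F6, G7, H, J, K, L7, M9, N, Q2, R4, S, T5, U7, V9, W1} — 19 facts.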